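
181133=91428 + 89705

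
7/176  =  7/176 = 0.04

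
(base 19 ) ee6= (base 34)4KM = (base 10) 5326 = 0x14ce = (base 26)7MM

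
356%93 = 77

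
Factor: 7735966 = 2^1*7^1*271^1*2039^1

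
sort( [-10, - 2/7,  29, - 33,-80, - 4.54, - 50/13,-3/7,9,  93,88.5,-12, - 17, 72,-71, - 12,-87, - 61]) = [ - 87,-80, - 71,-61,-33,-17, - 12,-12, - 10,-4.54, - 50/13, - 3/7,-2/7,9,29,72,88.5 , 93 ]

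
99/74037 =33/24679 = 0.00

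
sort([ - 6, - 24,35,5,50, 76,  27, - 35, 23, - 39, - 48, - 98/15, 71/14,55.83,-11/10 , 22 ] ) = [ - 48, - 39,-35, - 24, - 98/15 , - 6, - 11/10, 5, 71/14, 22,  23, 27, 35, 50,55.83, 76] 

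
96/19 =5+1/19 = 5.05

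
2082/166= 1041/83  =  12.54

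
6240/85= 73 + 7/17 = 73.41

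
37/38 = 37/38 = 0.97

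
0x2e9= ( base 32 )n9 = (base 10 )745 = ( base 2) 1011101001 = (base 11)618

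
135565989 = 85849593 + 49716396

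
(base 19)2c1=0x3B7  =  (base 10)951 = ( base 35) R6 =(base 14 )4BD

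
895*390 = 349050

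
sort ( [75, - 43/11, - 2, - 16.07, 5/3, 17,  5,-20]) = [ - 20  , - 16.07, - 43/11, - 2, 5/3,5,17, 75]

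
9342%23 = 4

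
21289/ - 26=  - 819 + 5/26 = -818.81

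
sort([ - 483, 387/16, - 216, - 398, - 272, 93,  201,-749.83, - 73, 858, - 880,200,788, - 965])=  [ - 965, - 880,- 749.83, - 483,  -  398 ,-272 , - 216, - 73,387/16, 93,200 , 201, 788,858 ] 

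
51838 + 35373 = 87211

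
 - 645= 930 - 1575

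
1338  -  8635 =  - 7297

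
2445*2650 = 6479250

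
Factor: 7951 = 7951^1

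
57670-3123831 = -3066161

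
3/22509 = 1/7503 = 0.00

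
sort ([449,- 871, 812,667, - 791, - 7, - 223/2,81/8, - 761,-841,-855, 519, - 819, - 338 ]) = [ - 871 , - 855, - 841, - 819,-791,- 761, - 338, - 223/2, - 7, 81/8, 449, 519,667, 812 ] 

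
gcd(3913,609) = 7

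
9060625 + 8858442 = 17919067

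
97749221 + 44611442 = 142360663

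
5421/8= 5421/8 = 677.62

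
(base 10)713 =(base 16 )2C9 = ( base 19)1IA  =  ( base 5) 10323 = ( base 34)KX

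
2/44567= 2/44567 = 0.00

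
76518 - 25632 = 50886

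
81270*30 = 2438100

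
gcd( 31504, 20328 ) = 88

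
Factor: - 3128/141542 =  - 2^2*181^(-1)  =  - 4/181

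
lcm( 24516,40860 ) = 122580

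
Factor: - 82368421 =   -  82368421^1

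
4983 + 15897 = 20880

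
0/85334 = 0=   0.00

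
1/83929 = 1/83929 = 0.00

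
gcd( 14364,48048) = 84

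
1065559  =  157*6787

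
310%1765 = 310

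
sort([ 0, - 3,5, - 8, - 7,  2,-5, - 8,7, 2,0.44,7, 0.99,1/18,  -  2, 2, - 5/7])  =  [ - 8, - 8, - 7, - 5,  -  3, - 2, - 5/7,0,1/18, 0.44,0.99,2, 2,2,5,7, 7]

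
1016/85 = 1016/85 = 11.95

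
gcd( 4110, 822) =822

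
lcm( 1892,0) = 0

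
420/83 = 5+5/83  =  5.06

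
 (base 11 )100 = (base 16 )79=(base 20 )61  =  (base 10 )121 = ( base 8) 171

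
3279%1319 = 641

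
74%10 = 4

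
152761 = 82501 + 70260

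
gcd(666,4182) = 6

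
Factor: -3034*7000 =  - 21238000 = - 2^4*5^3 * 7^1*37^1*41^1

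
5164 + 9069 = 14233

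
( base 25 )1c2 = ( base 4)32133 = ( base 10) 927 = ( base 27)179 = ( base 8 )1637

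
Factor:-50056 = -2^3 * 6257^1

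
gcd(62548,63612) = 76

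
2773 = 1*2773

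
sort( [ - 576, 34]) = [-576, 34]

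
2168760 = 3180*682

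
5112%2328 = 456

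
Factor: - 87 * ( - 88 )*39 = 2^3*3^2*11^1*13^1*29^1 = 298584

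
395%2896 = 395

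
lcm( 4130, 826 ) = 4130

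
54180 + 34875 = 89055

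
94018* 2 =188036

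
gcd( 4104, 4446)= 342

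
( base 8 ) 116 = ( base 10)78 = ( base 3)2220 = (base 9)86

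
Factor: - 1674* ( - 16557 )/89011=2^1 * 3^4*13^(-1)*31^1 * 41^(-1)*167^(-1 ) * 5519^1  =  27716418/89011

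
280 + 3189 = 3469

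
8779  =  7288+1491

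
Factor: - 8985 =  - 3^1*5^1 * 599^1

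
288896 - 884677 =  - 595781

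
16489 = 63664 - 47175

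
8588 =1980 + 6608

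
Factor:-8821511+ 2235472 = -6586039^1=- 6586039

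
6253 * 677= 4233281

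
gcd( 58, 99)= 1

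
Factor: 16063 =16063^1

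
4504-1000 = 3504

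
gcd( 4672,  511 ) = 73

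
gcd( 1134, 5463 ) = 9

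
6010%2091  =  1828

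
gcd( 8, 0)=8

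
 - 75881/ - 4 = 18970 + 1/4 = 18970.25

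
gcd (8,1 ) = 1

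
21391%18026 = 3365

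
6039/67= 90  +  9/67 = 90.13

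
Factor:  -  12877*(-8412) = 2^2*3^1* 79^1*163^1 *701^1 = 108321324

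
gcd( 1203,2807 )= 401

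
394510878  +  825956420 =1220467298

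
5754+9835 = 15589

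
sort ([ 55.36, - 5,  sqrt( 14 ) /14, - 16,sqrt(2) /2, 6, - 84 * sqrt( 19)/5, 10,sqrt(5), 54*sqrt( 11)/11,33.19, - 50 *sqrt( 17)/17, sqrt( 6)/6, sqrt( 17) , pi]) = [ - 84 * sqrt( 19)/5, - 16, - 50*sqrt( 17 )/17, - 5, sqrt(14)/14,  sqrt( 6)/6,sqrt(2)/2, sqrt( 5 ), pi, sqrt( 17),6, 10, 54*sqrt(11 )/11, 33.19, 55.36]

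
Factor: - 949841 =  - 17^1*59^1*947^1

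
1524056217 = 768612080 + 755444137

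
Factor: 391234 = 2^1 *199^1*983^1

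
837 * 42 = 35154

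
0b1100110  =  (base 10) 102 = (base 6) 250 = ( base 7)204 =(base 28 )3i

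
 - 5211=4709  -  9920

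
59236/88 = 673 + 3/22 = 673.14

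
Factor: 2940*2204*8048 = 2^8*3^1 * 5^1*7^2*19^1*29^1*503^1 = 52149108480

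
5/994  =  5/994=0.01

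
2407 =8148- 5741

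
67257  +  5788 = 73045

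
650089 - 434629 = 215460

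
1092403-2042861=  - 950458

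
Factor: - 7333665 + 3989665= - 2^7*5^3*11^1*19^1 = -  3344000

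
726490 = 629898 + 96592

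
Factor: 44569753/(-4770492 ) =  - 2^( - 2 ) * 3^ ( - 1 ) * 71^1 * 487^1  *1289^1*397541^( - 1)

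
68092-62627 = 5465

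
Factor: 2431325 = 5^2*13^1 * 7481^1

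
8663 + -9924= - 1261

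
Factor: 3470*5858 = 2^2 * 5^1*29^1 * 101^1*347^1 = 20327260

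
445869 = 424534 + 21335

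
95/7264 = 95/7264 = 0.01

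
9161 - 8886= 275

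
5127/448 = 5127/448 = 11.44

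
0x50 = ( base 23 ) 3B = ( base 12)68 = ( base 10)80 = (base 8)120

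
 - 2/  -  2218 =1/1109 = 0.00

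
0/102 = 0 = 0.00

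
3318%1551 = 216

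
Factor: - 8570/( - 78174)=3^ ( - 2) * 5^1*43^( - 1 ) * 101^(  -  1) * 857^1 = 4285/39087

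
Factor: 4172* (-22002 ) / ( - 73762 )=45896172/36881 = 2^2 * 3^1* 7^1*13^ ( - 1)*19^1*149^1*193^1*2837^( - 1)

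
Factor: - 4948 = -2^2 * 1237^1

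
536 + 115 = 651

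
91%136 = 91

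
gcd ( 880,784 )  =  16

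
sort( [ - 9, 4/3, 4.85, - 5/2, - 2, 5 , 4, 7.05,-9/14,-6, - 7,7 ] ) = [ - 9, - 7, - 6,-5/2,  -  2, - 9/14, 4/3, 4, 4.85 , 5, 7, 7.05 ] 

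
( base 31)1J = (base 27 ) 1n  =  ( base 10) 50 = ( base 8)62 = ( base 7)101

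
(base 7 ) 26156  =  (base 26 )a78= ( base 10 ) 6950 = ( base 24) C1E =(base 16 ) 1B26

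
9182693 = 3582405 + 5600288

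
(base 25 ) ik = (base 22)l8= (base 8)726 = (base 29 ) G6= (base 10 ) 470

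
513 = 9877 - 9364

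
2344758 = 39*60122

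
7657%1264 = 73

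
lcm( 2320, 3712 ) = 18560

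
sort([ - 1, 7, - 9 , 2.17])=[ - 9 , - 1, 2.17 , 7] 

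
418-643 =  - 225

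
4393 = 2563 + 1830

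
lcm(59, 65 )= 3835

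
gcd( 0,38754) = 38754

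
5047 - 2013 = 3034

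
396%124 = 24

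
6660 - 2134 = 4526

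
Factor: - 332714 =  - 2^1 * 166357^1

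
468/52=9 = 9.00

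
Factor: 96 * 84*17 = 2^7*3^2*7^1*17^1 = 137088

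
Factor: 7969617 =3^3*17^1*97^1*179^1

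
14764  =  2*7382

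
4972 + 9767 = 14739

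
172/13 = 13 + 3/13 = 13.23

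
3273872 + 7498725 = 10772597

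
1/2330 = 1/2330 = 0.00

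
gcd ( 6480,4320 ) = 2160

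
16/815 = 16/815=0.02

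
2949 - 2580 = 369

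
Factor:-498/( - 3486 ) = 1/7 = 7^( - 1 ) 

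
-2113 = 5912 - 8025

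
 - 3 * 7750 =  - 23250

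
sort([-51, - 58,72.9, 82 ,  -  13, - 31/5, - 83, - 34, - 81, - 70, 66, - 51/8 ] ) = [ - 83, - 81, - 70, - 58,  -  51,-34, - 13, - 51/8, - 31/5, 66,72.9,82 ]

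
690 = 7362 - 6672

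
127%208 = 127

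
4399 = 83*53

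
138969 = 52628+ 86341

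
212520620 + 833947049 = 1046467669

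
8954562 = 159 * 56318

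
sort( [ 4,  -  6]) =[ - 6,4 ]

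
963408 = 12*80284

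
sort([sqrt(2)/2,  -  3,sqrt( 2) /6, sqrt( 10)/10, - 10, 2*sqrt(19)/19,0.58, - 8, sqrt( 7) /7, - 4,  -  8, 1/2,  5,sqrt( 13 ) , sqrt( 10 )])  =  [ - 10,-8,  -  8,-4 , - 3,sqrt(2)/6, sqrt( 10)/10,sqrt(7)/7,2*sqrt(19)/19,  1/2,0.58, sqrt( 2)/2, sqrt( 10),  sqrt(13 ),5]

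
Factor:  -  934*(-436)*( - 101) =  - 2^3*101^1*109^1*467^1  =  -41129624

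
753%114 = 69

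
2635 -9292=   -  6657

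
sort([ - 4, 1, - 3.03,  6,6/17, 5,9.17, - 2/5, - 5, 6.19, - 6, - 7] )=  [ - 7, - 6, - 5,-4,-3.03, - 2/5,6/17, 1, 5,6, 6.19, 9.17] 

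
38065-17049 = 21016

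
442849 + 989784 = 1432633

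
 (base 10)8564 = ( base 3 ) 102202012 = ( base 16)2174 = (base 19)14de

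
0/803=0 = 0.00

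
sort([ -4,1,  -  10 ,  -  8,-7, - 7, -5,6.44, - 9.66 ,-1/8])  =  [ - 10, - 9.66,-8,  -  7, - 7 , - 5, - 4 ,  -  1/8 , 1,6.44] 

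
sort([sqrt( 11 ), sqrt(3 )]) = [ sqrt( 3 ) , sqrt ( 11)] 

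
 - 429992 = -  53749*8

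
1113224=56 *19879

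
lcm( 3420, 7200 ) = 136800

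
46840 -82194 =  - 35354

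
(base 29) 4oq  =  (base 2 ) 111111110110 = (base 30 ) 4G6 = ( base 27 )5G9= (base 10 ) 4086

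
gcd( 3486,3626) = 14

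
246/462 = 41/77   =  0.53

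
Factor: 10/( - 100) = - 2^ ( - 1 )*5^( - 1) = - 1/10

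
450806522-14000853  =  436805669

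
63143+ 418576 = 481719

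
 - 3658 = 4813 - 8471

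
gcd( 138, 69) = 69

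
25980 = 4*6495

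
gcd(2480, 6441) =1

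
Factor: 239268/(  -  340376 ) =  - 2^(-1 )*3^1 * 127^1*271^( - 1)=- 381/542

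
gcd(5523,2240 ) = 7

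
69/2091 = 23/697 = 0.03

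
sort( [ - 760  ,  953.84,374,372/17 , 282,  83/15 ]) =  [ - 760,83/15,372/17, 282,374, 953.84]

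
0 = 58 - 58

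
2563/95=2563/95 = 26.98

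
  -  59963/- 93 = 59963/93 = 644.76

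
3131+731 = 3862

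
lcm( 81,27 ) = 81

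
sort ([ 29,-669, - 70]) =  [-669 ,-70, 29 ]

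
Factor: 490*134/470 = 2^1*7^2*47^(  -  1 )*67^1 = 6566/47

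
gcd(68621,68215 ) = 7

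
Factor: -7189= - 7^1*13^1*79^1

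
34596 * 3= 103788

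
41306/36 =1147+7/18 = 1147.39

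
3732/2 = 1866 = 1866.00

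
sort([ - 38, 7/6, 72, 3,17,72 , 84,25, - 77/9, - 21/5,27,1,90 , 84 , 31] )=[ - 38, - 77/9, - 21/5,  1 , 7/6, 3 , 17 , 25,27, 31, 72,  72, 84, 84,90]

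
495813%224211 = 47391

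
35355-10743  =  24612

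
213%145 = 68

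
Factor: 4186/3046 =2093/1523 = 7^1*13^1*23^1*1523^( - 1)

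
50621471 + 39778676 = 90400147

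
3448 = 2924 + 524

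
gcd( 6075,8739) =9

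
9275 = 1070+8205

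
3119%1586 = 1533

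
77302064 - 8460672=68841392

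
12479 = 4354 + 8125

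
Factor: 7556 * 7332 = 55400592= 2^4*3^1*13^1*47^1*1889^1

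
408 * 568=231744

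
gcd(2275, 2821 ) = 91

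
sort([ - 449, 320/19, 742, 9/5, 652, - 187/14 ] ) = [ - 449,-187/14,9/5,320/19,652,  742]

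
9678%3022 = 612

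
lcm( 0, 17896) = 0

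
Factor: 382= 2^1*191^1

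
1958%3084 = 1958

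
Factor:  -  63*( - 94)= 2^1*3^2*7^1*47^1 = 5922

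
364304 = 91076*4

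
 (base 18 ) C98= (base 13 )1B02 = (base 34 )3hc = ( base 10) 4058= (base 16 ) fda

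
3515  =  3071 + 444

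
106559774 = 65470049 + 41089725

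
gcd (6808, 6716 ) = 92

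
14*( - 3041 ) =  - 42574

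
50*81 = 4050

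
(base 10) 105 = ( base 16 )69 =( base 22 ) 4h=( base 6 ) 253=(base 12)89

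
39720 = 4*9930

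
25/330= 5/66 = 0.08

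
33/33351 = 11/11117 = 0.00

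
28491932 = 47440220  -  18948288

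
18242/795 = 18242/795 = 22.95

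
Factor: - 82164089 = - 7^1*1093^1*10739^1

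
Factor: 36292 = 2^2*43^1*211^1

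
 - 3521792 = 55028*( - 64 ) 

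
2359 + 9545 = 11904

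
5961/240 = 24 + 67/80 = 24.84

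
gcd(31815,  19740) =105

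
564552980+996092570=1560645550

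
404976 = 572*708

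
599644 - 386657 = 212987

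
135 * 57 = 7695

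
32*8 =256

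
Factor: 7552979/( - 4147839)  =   - 3^( - 2)* 7^1*41^1 * 26317^1*460871^( - 1)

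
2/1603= 2/1603 = 0.00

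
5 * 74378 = 371890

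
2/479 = 2/479 = 0.00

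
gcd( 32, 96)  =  32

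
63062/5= 63062/5 = 12612.40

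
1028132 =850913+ 177219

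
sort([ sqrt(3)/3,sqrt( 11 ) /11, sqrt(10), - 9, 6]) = [ - 9,sqrt( 11)/11,sqrt(3 )/3 , sqrt (10 ), 6 ] 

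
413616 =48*8617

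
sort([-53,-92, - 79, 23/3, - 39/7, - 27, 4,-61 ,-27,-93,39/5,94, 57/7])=[ - 93, - 92, - 79, - 61, - 53,-27, - 27,-39/7,4, 23/3, 39/5, 57/7,  94 ] 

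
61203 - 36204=24999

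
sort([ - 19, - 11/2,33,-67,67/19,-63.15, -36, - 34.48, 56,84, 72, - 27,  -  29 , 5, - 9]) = [ - 67,-63.15,  -  36, - 34.48,  -  29, - 27 , - 19, - 9, - 11/2, 67/19,  5, 33,56,  72,84]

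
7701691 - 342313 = 7359378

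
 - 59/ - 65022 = 59/65022  =  0.00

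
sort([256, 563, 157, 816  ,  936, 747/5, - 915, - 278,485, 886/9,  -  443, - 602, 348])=[ - 915,- 602, - 443,-278, 886/9,747/5, 157,256, 348, 485, 563,816, 936]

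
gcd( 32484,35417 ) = 1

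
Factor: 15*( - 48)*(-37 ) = 2^4*3^2 *5^1*37^1 = 26640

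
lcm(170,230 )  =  3910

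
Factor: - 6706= - 2^1*7^1 * 479^1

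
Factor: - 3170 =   -  2^1*5^1*317^1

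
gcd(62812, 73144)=164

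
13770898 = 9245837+4525061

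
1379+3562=4941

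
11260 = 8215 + 3045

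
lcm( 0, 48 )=0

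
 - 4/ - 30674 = 2/15337 = 0.00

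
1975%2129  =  1975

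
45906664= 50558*908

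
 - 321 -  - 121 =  - 200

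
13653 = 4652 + 9001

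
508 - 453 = 55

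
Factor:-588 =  - 2^2 * 3^1 *7^2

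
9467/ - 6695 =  - 9467/6695 = - 1.41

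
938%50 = 38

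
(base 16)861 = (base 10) 2145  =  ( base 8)4141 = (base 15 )980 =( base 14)AD3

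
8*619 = 4952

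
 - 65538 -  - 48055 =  - 17483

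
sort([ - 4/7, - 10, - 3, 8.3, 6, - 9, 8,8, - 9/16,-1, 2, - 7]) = [- 10, - 9, - 7, - 3,-1,-4/7,-9/16,2 , 6, 8, 8, 8.3 ] 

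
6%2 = 0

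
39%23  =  16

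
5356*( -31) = - 166036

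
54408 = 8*6801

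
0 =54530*0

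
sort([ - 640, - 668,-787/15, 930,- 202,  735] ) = [ - 668, - 640,  -  202,-787/15,735, 930]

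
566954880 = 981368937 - 414414057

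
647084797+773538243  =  1420623040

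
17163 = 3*5721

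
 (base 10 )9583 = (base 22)JHD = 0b10010101101111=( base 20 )13j3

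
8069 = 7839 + 230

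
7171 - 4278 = 2893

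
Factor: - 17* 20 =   -  340= - 2^2*5^1*17^1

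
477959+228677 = 706636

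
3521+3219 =6740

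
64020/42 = 1524 + 2/7 =1524.29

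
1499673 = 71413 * 21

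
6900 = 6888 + 12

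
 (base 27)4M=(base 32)42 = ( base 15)8A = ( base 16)82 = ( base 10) 130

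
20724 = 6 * 3454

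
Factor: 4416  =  2^6*3^1 * 23^1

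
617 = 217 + 400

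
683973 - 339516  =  344457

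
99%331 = 99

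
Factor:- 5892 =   -  2^2 * 3^1 * 491^1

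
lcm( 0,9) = 0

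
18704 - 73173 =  - 54469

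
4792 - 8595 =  - 3803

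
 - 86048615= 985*( - 87359) 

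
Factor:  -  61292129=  - 61^1*673^1*1493^1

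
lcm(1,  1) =1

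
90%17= 5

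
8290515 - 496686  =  7793829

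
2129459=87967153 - 85837694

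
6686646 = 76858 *87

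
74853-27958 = 46895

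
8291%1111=514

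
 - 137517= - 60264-77253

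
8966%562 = 536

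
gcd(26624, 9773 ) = 1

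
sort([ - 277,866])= [ - 277,866] 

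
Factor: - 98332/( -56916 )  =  793/459= 3^(  -  3)*13^1*17^(-1)*61^1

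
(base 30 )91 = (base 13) 17b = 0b100001111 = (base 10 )271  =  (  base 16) 10F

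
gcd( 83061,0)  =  83061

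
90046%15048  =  14806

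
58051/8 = 7256 + 3/8 = 7256.38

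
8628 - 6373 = 2255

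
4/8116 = 1/2029 = 0.00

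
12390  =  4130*3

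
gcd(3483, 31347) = 3483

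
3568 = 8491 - 4923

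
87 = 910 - 823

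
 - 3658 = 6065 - 9723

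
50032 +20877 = 70909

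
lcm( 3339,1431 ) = 10017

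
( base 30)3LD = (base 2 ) 110100001111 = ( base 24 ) 5j7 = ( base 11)256a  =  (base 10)3343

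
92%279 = 92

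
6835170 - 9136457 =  - 2301287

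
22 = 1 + 21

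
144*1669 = 240336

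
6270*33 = 206910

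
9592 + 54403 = 63995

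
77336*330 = 25520880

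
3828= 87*44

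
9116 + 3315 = 12431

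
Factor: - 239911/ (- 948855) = 3^( - 1)*5^( - 1)*7^1*17^( - 1)*61^( - 2 ) * 34273^1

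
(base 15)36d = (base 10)778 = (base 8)1412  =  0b1100001010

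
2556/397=2556/397  =  6.44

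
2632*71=186872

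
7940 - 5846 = 2094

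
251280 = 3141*80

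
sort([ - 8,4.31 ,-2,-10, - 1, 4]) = [ - 10, - 8, - 2, - 1,  4, 4.31 ] 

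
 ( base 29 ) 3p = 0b1110000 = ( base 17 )6A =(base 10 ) 112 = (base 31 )3j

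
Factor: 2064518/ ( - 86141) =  - 2^1*11^(-1 ) *41^(-1 ) * 191^( - 1 )*1032259^1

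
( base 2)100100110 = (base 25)BJ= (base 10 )294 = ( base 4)10212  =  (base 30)9O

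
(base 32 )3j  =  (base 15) 7a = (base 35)3a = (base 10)115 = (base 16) 73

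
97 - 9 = 88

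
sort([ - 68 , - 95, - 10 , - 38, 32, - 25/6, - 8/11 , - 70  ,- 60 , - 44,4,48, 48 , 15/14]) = [  -  95, - 70, - 68, - 60, - 44, -38, - 10, - 25/6, - 8/11,15/14,4, 32,48,48]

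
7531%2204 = 919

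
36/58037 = 36/58037 = 0.00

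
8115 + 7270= 15385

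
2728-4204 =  - 1476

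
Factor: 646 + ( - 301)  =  345 = 3^1*5^1*23^1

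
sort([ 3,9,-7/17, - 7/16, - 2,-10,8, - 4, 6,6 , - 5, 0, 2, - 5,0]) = [ - 10,-5, - 5, - 4,-2,- 7/16, - 7/17, 0,  0 , 2 , 3, 6, 6,  8, 9 ]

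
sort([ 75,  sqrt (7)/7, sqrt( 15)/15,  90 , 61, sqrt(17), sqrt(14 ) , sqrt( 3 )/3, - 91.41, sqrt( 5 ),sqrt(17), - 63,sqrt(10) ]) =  [ - 91.41,-63, sqrt( 15)/15 , sqrt( 7 )/7 , sqrt( 3 )/3,sqrt( 5),sqrt( 10 ),sqrt ( 14), sqrt( 17),sqrt( 17 ), 61, 75 , 90]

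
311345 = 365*853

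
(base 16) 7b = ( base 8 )173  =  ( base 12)a3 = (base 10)123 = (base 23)58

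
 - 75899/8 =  - 9488 +5/8 = -9487.38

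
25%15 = 10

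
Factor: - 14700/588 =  - 25=- 5^2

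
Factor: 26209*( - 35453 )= - 929187677  =  - 11^2*293^1*26209^1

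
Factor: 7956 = 2^2*3^2 * 13^1*17^1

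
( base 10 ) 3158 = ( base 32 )32m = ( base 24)5be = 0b110001010110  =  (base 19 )8e4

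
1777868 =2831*628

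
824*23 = 18952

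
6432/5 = 1286+2/5 = 1286.40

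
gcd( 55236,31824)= 12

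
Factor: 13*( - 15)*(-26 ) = 5070 = 2^1*3^1*5^1*13^2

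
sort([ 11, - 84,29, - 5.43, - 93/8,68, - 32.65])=[ - 84, - 32.65,-93/8, - 5.43,11,29,68]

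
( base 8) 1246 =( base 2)1010100110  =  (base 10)678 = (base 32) L6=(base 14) 366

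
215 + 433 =648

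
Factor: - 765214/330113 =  - 2^1*7^( - 2)*53^1 * 6737^(-1 ) *7219^1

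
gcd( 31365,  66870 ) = 45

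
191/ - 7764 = -1  +  7573/7764 = - 0.02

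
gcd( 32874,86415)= 3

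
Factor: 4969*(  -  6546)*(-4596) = 149494432104 = 2^3*3^2*383^1 * 1091^1*4969^1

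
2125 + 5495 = 7620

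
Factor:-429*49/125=-21021/125 = - 3^1*5^(-3)*7^2 * 11^1*13^1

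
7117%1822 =1651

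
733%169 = 57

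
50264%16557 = 593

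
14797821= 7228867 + 7568954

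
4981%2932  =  2049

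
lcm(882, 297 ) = 29106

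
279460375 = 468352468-188892093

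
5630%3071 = 2559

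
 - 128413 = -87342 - 41071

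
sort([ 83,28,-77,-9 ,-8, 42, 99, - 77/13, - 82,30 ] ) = [ - 82 , - 77,- 9, - 8, - 77/13,  28, 30 , 42,83,99 ] 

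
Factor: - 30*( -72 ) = 2^4*3^3 *5^1 = 2160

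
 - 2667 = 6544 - 9211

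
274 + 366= 640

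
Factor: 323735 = 5^1*64747^1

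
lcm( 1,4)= 4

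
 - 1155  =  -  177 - 978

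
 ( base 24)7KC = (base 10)4524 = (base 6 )32540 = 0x11ac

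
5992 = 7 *856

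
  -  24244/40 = - 6061/10 = -606.10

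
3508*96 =336768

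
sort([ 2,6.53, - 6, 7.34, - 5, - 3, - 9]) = [  -  9, - 6 ,-5, - 3 , 2, 6.53, 7.34] 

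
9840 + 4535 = 14375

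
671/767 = 671/767 = 0.87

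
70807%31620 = 7567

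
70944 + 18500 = 89444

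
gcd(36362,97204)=2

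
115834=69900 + 45934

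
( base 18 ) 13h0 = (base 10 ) 7110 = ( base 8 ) 15706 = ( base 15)2190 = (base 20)hfa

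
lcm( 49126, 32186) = 933394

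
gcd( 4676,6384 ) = 28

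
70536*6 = 423216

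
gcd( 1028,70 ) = 2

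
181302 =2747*66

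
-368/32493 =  - 368/32493 = - 0.01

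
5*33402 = 167010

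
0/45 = 0= 0.00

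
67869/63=7541/7 = 1077.29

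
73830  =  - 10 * ( - 7383)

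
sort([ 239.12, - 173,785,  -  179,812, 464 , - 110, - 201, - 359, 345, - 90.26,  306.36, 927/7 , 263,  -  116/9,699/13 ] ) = [- 359,  -  201,-179, - 173,- 110 , - 90.26, - 116/9,699/13,  927/7, 239.12, 263, 306.36, 345, 464,785,812 ]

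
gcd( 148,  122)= 2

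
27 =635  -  608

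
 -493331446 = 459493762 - 952825208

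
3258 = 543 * 6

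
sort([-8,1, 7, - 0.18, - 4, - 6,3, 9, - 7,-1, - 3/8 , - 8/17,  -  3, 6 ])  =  [-8, - 7, - 6, - 4, - 3, - 1 , - 8/17 ,-3/8, - 0.18, 1, 3,6, 7,9 ] 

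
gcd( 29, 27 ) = 1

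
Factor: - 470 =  - 2^1*5^1 *47^1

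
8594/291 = 29 + 155/291 = 29.53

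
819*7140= 5847660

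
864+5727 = 6591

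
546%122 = 58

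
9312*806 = 7505472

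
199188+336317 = 535505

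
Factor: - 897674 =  - 2^1*19^1 *23623^1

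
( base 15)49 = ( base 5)234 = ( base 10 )69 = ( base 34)21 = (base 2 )1000101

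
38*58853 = 2236414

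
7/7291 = 7/7291 = 0.00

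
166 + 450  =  616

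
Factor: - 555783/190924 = - 2^( -2)*3^1 * 59^( - 1 ) * 229^1 = -687/236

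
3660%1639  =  382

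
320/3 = 106 + 2/3 = 106.67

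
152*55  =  8360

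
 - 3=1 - 4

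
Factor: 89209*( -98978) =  - 2^1 * 11^2  *  409^1 * 89209^1 = - 8829728402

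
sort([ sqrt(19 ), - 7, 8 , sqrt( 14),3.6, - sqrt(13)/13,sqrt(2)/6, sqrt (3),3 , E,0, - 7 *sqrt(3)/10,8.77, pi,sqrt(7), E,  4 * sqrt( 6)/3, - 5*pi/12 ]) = [ - 7, - 5*pi/12, - 7  *  sqrt(3)/10,-sqrt ( 13)/13, 0, sqrt( 2 ) /6,sqrt ( 3) , sqrt(7), E,E,3, pi,4*sqrt(6 )/3,3.6,sqrt(14), sqrt(19),8,8.77 ] 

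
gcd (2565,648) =27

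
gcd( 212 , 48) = 4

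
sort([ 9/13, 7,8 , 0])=[0,9/13,7, 8]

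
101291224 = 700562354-599271130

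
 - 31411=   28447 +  - 59858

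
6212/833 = 7 + 381/833  =  7.46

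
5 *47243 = 236215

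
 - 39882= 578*( - 69 ) 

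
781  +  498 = 1279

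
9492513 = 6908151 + 2584362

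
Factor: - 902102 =  -  2^1*451051^1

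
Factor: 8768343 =3^1*347^1*8423^1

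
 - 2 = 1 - 3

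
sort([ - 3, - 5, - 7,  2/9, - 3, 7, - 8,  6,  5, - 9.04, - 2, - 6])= [ - 9.04,  -  8, - 7, - 6, - 5, - 3,-3, - 2 , 2/9,  5,6,  7]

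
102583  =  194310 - 91727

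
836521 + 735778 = 1572299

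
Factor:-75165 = - 3^1*5^1*5011^1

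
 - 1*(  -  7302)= 7302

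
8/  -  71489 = - 8/71489 =- 0.00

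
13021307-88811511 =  - 75790204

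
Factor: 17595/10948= 45/28  =  2^( - 2)*3^2*5^1*7^( - 1) 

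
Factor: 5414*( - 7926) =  - 42911364 = - 2^2*3^1*1321^1* 2707^1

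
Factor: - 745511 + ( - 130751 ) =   -  876262 = - 2^1*438131^1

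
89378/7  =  12768  +  2/7=12768.29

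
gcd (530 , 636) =106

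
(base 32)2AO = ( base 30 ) 2JM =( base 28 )31c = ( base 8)4530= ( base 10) 2392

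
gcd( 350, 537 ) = 1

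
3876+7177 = 11053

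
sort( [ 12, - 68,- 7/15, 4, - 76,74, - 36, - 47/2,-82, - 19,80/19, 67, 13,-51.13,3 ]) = [-82,-76, - 68,-51.13, - 36, - 47/2, - 19,-7/15 , 3,4,80/19,12,13,67,  74]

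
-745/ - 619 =745/619 = 1.20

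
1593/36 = 44 + 1/4 = 44.25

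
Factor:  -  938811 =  - 3^1*312937^1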